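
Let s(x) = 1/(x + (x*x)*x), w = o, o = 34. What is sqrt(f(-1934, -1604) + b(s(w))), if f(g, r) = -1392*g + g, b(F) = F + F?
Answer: sqrt(1040754171804503)/19669 ≈ 1640.2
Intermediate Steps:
w = 34
s(x) = 1/(x + x**3) (s(x) = 1/(x + x**2*x) = 1/(x + x**3))
b(F) = 2*F
f(g, r) = -1391*g
sqrt(f(-1934, -1604) + b(s(w))) = sqrt(-1391*(-1934) + 2/(34 + 34**3)) = sqrt(2690194 + 2/(34 + 39304)) = sqrt(2690194 + 2/39338) = sqrt(2690194 + 2*(1/39338)) = sqrt(2690194 + 1/19669) = sqrt(52913425787/19669) = sqrt(1040754171804503)/19669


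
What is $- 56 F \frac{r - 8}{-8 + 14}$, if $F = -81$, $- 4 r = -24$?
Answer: $-1512$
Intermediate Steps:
$r = 6$ ($r = \left(- \frac{1}{4}\right) \left(-24\right) = 6$)
$- 56 F \frac{r - 8}{-8 + 14} = \left(-56\right) \left(-81\right) \frac{6 - 8}{-8 + 14} = 4536 \left(- \frac{2}{6}\right) = 4536 \left(\left(-2\right) \frac{1}{6}\right) = 4536 \left(- \frac{1}{3}\right) = -1512$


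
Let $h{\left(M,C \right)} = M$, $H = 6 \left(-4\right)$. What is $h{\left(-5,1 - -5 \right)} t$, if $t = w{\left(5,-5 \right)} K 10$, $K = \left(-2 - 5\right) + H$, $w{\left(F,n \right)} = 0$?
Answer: $0$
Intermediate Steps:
$H = -24$
$K = -31$ ($K = \left(-2 - 5\right) - 24 = -7 - 24 = -31$)
$t = 0$ ($t = 0 \left(-31\right) 10 = 0 \cdot 10 = 0$)
$h{\left(-5,1 - -5 \right)} t = \left(-5\right) 0 = 0$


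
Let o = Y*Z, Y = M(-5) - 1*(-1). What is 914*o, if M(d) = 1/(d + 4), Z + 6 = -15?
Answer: 0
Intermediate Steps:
Z = -21 (Z = -6 - 15 = -21)
M(d) = 1/(4 + d)
Y = 0 (Y = 1/(4 - 5) - 1*(-1) = 1/(-1) + 1 = -1 + 1 = 0)
o = 0 (o = 0*(-21) = 0)
914*o = 914*0 = 0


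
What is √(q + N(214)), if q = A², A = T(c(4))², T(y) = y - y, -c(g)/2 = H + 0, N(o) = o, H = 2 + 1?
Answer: √214 ≈ 14.629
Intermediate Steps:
H = 3
c(g) = -6 (c(g) = -2*(3 + 0) = -2*3 = -6)
T(y) = 0
A = 0 (A = 0² = 0)
q = 0 (q = 0² = 0)
√(q + N(214)) = √(0 + 214) = √214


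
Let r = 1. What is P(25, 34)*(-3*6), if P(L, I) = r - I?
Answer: 594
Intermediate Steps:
P(L, I) = 1 - I
P(25, 34)*(-3*6) = (1 - 1*34)*(-3*6) = (1 - 34)*(-18) = -33*(-18) = 594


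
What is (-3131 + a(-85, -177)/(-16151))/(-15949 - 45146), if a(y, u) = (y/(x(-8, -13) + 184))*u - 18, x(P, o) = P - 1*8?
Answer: 2831855743/55257739320 ≈ 0.051248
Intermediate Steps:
x(P, o) = -8 + P (x(P, o) = P - 8 = -8 + P)
a(y, u) = -18 + u*y/168 (a(y, u) = (y/((-8 - 8) + 184))*u - 18 = (y/(-16 + 184))*u - 18 = (y/168)*u - 18 = u*y/168 - 18 = -18 + u*y/168)
(-3131 + a(-85, -177)/(-16151))/(-15949 - 45146) = (-3131 + (-18 + (1/168)*(-177)*(-85))/(-16151))/(-15949 - 45146) = (-3131 + (-18 + 5015/56)*(-1/16151))/(-61095) = (-3131 + (4007/56)*(-1/16151))*(-1/61095) = (-3131 - 4007/904456)*(-1/61095) = -2831855743/904456*(-1/61095) = 2831855743/55257739320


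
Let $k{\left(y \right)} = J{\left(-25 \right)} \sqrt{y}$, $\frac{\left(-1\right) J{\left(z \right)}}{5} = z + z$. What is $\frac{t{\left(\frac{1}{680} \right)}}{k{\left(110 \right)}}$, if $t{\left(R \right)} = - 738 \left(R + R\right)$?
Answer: $- \frac{369 \sqrt{110}}{4675000} \approx -0.00082783$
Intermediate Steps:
$J{\left(z \right)} = - 10 z$ ($J{\left(z \right)} = - 5 \left(z + z\right) = - 5 \cdot 2 z = - 10 z$)
$t{\left(R \right)} = - 1476 R$ ($t{\left(R \right)} = - 738 \cdot 2 R = - 1476 R$)
$k{\left(y \right)} = 250 \sqrt{y}$ ($k{\left(y \right)} = \left(-10\right) \left(-25\right) \sqrt{y} = 250 \sqrt{y}$)
$\frac{t{\left(\frac{1}{680} \right)}}{k{\left(110 \right)}} = \frac{\left(-1476\right) \frac{1}{680}}{250 \sqrt{110}} = \left(-1476\right) \frac{1}{680} \frac{\sqrt{110}}{27500} = - \frac{369 \frac{\sqrt{110}}{27500}}{170} = - \frac{369 \sqrt{110}}{4675000}$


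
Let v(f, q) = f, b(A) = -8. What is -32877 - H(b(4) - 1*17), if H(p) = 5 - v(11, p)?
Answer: -32871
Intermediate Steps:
H(p) = -6 (H(p) = 5 - 1*11 = 5 - 11 = -6)
-32877 - H(b(4) - 1*17) = -32877 - 1*(-6) = -32877 + 6 = -32871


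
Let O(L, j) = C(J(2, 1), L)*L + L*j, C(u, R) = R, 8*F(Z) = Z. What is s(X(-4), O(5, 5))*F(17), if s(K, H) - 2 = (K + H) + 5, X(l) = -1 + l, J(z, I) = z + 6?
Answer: 221/2 ≈ 110.50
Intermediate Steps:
F(Z) = Z/8
J(z, I) = 6 + z
O(L, j) = L² + L*j (O(L, j) = L*L + L*j = L² + L*j)
s(K, H) = 7 + H + K (s(K, H) = 2 + ((K + H) + 5) = 2 + ((H + K) + 5) = 2 + (5 + H + K) = 7 + H + K)
s(X(-4), O(5, 5))*F(17) = (7 + 5*(5 + 5) + (-1 - 4))*((⅛)*17) = (7 + 5*10 - 5)*(17/8) = (7 + 50 - 5)*(17/8) = 52*(17/8) = 221/2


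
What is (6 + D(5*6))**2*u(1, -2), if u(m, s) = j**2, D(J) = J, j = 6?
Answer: 46656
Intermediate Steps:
u(m, s) = 36 (u(m, s) = 6**2 = 36)
(6 + D(5*6))**2*u(1, -2) = (6 + 5*6)**2*36 = (6 + 30)**2*36 = 36**2*36 = 1296*36 = 46656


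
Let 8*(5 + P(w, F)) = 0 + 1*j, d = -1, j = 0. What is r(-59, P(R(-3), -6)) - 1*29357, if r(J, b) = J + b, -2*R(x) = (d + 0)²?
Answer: -29421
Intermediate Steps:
R(x) = -½ (R(x) = -(-1 + 0)²/2 = -½*(-1)² = -½*1 = -½)
P(w, F) = -5 (P(w, F) = -5 + (0 + 1*0)/8 = -5 + (0 + 0)/8 = -5 + (⅛)*0 = -5 + 0 = -5)
r(-59, P(R(-3), -6)) - 1*29357 = (-59 - 5) - 1*29357 = -64 - 29357 = -29421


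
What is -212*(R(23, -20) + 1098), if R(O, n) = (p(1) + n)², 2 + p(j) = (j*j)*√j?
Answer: -326268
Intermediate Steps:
p(j) = -2 + j^(5/2) (p(j) = -2 + (j*j)*√j = -2 + j²*√j = -2 + j^(5/2))
R(O, n) = (-1 + n)² (R(O, n) = ((-2 + 1^(5/2)) + n)² = ((-2 + 1) + n)² = (-1 + n)²)
-212*(R(23, -20) + 1098) = -212*((-1 - 20)² + 1098) = -212*((-21)² + 1098) = -212*(441 + 1098) = -212*1539 = -326268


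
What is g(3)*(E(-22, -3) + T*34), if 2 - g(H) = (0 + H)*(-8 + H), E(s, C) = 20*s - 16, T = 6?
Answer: -4284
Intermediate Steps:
E(s, C) = -16 + 20*s
g(H) = 2 - H*(-8 + H) (g(H) = 2 - (0 + H)*(-8 + H) = 2 - H*(-8 + H))
g(3)*(E(-22, -3) + T*34) = (2 - 1*3² + 8*3)*((-16 + 20*(-22)) + 6*34) = (2 - 1*9 + 24)*((-16 - 440) + 204) = (2 - 9 + 24)*(-456 + 204) = 17*(-252) = -4284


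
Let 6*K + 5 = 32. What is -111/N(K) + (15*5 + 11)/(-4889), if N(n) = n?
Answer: -362044/14667 ≈ -24.684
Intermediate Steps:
K = 9/2 (K = -⅚ + (⅙)*32 = -⅚ + 16/3 = 9/2 ≈ 4.5000)
-111/N(K) + (15*5 + 11)/(-4889) = -111/9/2 + (15*5 + 11)/(-4889) = -111*2/9 + (75 + 11)*(-1/4889) = -74/3 + 86*(-1/4889) = -74/3 - 86/4889 = -362044/14667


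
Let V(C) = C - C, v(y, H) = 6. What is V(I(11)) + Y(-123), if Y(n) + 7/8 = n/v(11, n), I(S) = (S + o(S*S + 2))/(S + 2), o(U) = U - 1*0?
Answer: -171/8 ≈ -21.375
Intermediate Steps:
o(U) = U (o(U) = U + 0 = U)
I(S) = (2 + S + S²)/(2 + S) (I(S) = (S + (S*S + 2))/(S + 2) = (S + (S² + 2))/(2 + S) = (S + (2 + S²))/(2 + S) = (2 + S + S²)/(2 + S))
Y(n) = -7/8 + n/6
V(C) = 0
V(I(11)) + Y(-123) = 0 + (-7/8 + (⅙)*(-123)) = 0 + (-7/8 - 41/2) = 0 - 171/8 = -171/8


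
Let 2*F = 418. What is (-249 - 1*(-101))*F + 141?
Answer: -30791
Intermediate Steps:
F = 209 (F = (½)*418 = 209)
(-249 - 1*(-101))*F + 141 = (-249 - 1*(-101))*209 + 141 = (-249 + 101)*209 + 141 = -148*209 + 141 = -30932 + 141 = -30791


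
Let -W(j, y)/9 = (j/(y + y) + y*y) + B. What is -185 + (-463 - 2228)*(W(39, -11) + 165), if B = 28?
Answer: 68672941/22 ≈ 3.1215e+6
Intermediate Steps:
W(j, y) = -252 - 9*y² - 9*j/(2*y) (W(j, y) = -9*((j/(y + y) + y*y) + 28) = -9*((j/((2*y)) + y²) + 28) = -9*(((1/(2*y))*j + y²) + 28) = -9*((j/(2*y) + y²) + 28) = -9*((y² + j/(2*y)) + 28) = -9*(28 + y² + j/(2*y)) = -252 - 9*y² - 9*j/(2*y))
-185 + (-463 - 2228)*(W(39, -11) + 165) = -185 + (-463 - 2228)*((-252 - 9*(-11)² - 9/2*39/(-11)) + 165) = -185 - 2691*((-252 - 9*121 - 9/2*39*(-1/11)) + 165) = -185 - 2691*((-252 - 1089 + 351/22) + 165) = -185 - 2691*(-29151/22 + 165) = -185 - 2691*(-25521/22) = -185 + 68677011/22 = 68672941/22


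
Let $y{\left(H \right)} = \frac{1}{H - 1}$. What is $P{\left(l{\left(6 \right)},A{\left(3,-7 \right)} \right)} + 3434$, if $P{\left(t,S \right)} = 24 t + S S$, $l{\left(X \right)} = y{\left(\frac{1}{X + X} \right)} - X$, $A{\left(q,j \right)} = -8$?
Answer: $\frac{36606}{11} \approx 3327.8$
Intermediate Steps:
$y{\left(H \right)} = \frac{1}{-1 + H}$
$l{\left(X \right)} = \frac{1}{-1 + \frac{1}{2 X}} - X$ ($l{\left(X \right)} = \frac{1}{-1 + \frac{1}{X + X}} - X = \frac{1}{-1 + \frac{1}{2 X}} - X$)
$P{\left(t,S \right)} = S^{2} + 24 t$ ($P{\left(t,S \right)} = 24 t + S^{2} = S^{2} + 24 t$)
$P{\left(l{\left(6 \right)},A{\left(3,-7 \right)} \right)} + 3434 = \left(\left(-8\right)^{2} + 24 \frac{6 \left(-1 - 12\right)}{-1 + 2 \cdot 6}\right) + 3434 = \left(64 + 24 \frac{6 \left(-1 - 12\right)}{-1 + 12}\right) + 3434 = \left(64 + 24 \cdot 6 \cdot \frac{1}{11} \left(-13\right)\right) + 3434 = \left(64 + 24 \left(- \frac{78}{11}\right)\right) + 3434 = \left(64 - \frac{1872}{11}\right) + 3434 = - \frac{1168}{11} + 3434 = \frac{36606}{11}$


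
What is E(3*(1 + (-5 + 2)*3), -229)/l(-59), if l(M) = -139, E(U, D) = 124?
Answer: -124/139 ≈ -0.89209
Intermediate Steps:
E(3*(1 + (-5 + 2)*3), -229)/l(-59) = 124/(-139) = 124*(-1/139) = -124/139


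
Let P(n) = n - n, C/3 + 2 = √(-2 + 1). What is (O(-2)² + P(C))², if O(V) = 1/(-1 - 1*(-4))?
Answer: 1/81 ≈ 0.012346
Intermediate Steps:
C = -6 + 3*I (C = -6 + 3*√(-2 + 1) = -6 + 3*√(-1) = -6 + 3*I ≈ -6.0 + 3.0*I)
O(V) = ⅓ (O(V) = 1/(-1 + 4) = 1/3 = ⅓)
P(n) = 0
(O(-2)² + P(C))² = ((⅓)² + 0)² = (⅑ + 0)² = (⅑)² = 1/81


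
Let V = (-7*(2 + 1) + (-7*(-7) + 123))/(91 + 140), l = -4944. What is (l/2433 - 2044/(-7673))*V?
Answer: -1659100420/1437467493 ≈ -1.1542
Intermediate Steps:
V = 151/231 (V = (-7*3 + (49 + 123))/231 = (-21 + 172)*(1/231) = 151*(1/231) = 151/231 ≈ 0.65368)
(l/2433 - 2044/(-7673))*V = (-4944/2433 - 2044/(-7673))*(151/231) = (-4944*1/2433 - 2044*(-1/7673))*(151/231) = (-1648/811 + 2044/7673)*(151/231) = -10987420/6222803*151/231 = -1659100420/1437467493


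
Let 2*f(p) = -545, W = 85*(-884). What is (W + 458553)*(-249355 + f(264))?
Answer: -191420857315/2 ≈ -9.5710e+10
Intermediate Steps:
W = -75140
f(p) = -545/2 (f(p) = (1/2)*(-545) = -545/2)
(W + 458553)*(-249355 + f(264)) = (-75140 + 458553)*(-249355 - 545/2) = 383413*(-499255/2) = -191420857315/2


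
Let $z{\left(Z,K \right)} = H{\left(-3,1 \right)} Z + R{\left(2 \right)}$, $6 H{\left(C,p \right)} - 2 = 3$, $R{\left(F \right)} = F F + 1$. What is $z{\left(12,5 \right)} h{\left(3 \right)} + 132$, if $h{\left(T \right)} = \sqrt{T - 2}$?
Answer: $147$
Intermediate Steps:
$R{\left(F \right)} = 1 + F^{2}$ ($R{\left(F \right)} = F^{2} + 1 = 1 + F^{2}$)
$h{\left(T \right)} = \sqrt{-2 + T}$
$H{\left(C,p \right)} = \frac{5}{6}$ ($H{\left(C,p \right)} = \frac{1}{3} + \frac{1}{6} \cdot 3 = \frac{1}{3} + \frac{1}{2} = \frac{5}{6}$)
$z{\left(Z,K \right)} = 5 + \frac{5 Z}{6}$ ($z{\left(Z,K \right)} = \frac{5 Z}{6} + \left(1 + 2^{2}\right) = \frac{5 Z}{6} + \left(1 + 4\right) = \frac{5 Z}{6} + 5 = 5 + \frac{5 Z}{6}$)
$z{\left(12,5 \right)} h{\left(3 \right)} + 132 = \left(5 + \frac{5}{6} \cdot 12\right) \sqrt{-2 + 3} + 132 = \left(5 + 10\right) \sqrt{1} + 132 = 15 \cdot 1 + 132 = 15 + 132 = 147$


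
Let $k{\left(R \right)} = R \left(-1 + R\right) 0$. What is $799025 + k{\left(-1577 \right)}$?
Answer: $799025$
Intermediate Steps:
$k{\left(R \right)} = 0$
$799025 + k{\left(-1577 \right)} = 799025 + 0 = 799025$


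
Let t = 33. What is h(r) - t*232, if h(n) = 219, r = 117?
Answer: -7437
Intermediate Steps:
h(r) - t*232 = 219 - 33*232 = 219 - 1*7656 = 219 - 7656 = -7437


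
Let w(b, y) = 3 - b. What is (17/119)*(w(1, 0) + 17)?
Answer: 19/7 ≈ 2.7143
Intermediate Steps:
(17/119)*(w(1, 0) + 17) = (17/119)*((3 - 1*1) + 17) = (17*(1/119))*((3 - 1) + 17) = (2 + 17)/7 = (⅐)*19 = 19/7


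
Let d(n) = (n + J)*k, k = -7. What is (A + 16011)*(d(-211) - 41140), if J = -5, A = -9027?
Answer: -276761952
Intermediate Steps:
d(n) = 35 - 7*n (d(n) = (n - 5)*(-7) = (-5 + n)*(-7) = 35 - 7*n)
(A + 16011)*(d(-211) - 41140) = (-9027 + 16011)*((35 - 7*(-211)) - 41140) = 6984*((35 + 1477) - 41140) = 6984*(1512 - 41140) = 6984*(-39628) = -276761952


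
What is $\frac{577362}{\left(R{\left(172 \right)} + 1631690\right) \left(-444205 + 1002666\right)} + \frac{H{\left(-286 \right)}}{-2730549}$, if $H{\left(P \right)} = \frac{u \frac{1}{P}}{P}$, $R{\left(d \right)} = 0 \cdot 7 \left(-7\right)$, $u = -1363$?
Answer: $\frac{1587739676981599}{2481982356013964068980} \approx 6.3971 \cdot 10^{-7}$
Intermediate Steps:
$R{\left(d \right)} = 0$ ($R{\left(d \right)} = 0 \left(-7\right) = 0$)
$H{\left(P \right)} = - \frac{1363}{P^{2}}$ ($H{\left(P \right)} = \frac{\left(-1363\right) \frac{1}{P}}{P} = - \frac{1363}{P^{2}}$)
$\frac{577362}{\left(R{\left(172 \right)} + 1631690\right) \left(-444205 + 1002666\right)} + \frac{H{\left(-286 \right)}}{-2730549} = \frac{577362}{\left(0 + 1631690\right) \left(-444205 + 1002666\right)} + \frac{\left(-1363\right) \frac{1}{81796}}{-2730549} = \frac{577362}{1631690 \cdot 558461} + \left(-1363\right) \frac{1}{81796} \left(- \frac{1}{2730549}\right) = \frac{577362}{911235229090} - - \frac{1363}{223347986004} = 577362 \cdot \frac{1}{911235229090} + \frac{1363}{223347986004} = \frac{7041}{11112624745} + \frac{1363}{223347986004} = \frac{1587739676981599}{2481982356013964068980}$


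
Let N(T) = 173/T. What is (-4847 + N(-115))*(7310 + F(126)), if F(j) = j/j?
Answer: -4076452758/115 ≈ -3.5447e+7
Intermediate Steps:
F(j) = 1
(-4847 + N(-115))*(7310 + F(126)) = (-4847 + 173/(-115))*(7310 + 1) = (-4847 + 173*(-1/115))*7311 = (-4847 - 173/115)*7311 = -557578/115*7311 = -4076452758/115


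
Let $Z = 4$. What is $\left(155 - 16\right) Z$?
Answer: $556$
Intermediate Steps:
$\left(155 - 16\right) Z = \left(155 - 16\right) 4 = 139 \cdot 4 = 556$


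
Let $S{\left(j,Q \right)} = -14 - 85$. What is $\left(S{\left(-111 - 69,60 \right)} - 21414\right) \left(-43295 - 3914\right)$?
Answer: $1015607217$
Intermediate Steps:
$S{\left(j,Q \right)} = -99$ ($S{\left(j,Q \right)} = -14 - 85 = -99$)
$\left(S{\left(-111 - 69,60 \right)} - 21414\right) \left(-43295 - 3914\right) = \left(-99 - 21414\right) \left(-43295 - 3914\right) = \left(-21513\right) \left(-47209\right) = 1015607217$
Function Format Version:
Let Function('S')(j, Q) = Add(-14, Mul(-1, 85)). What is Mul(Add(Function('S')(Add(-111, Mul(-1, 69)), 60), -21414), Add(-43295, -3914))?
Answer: 1015607217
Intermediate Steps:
Function('S')(j, Q) = -99 (Function('S')(j, Q) = Add(-14, -85) = -99)
Mul(Add(Function('S')(Add(-111, Mul(-1, 69)), 60), -21414), Add(-43295, -3914)) = Mul(Add(-99, -21414), Add(-43295, -3914)) = Mul(-21513, -47209) = 1015607217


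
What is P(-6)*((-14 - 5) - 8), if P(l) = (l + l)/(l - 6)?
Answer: -27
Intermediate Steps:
P(l) = 2*l/(-6 + l) (P(l) = (2*l)/(-6 + l) = 2*l/(-6 + l))
P(-6)*((-14 - 5) - 8) = (2*(-6)/(-6 - 6))*((-14 - 5) - 8) = (2*(-6)/(-12))*(-19 - 8) = (2*(-6)*(-1/12))*(-27) = 1*(-27) = -27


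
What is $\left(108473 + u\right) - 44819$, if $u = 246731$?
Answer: $310385$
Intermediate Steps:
$\left(108473 + u\right) - 44819 = \left(108473 + 246731\right) - 44819 = 355204 - 44819 = 310385$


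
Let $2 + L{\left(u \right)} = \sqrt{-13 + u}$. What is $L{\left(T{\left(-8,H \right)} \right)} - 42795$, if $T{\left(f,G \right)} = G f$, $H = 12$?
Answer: $-42797 + i \sqrt{109} \approx -42797.0 + 10.44 i$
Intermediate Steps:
$L{\left(u \right)} = -2 + \sqrt{-13 + u}$
$L{\left(T{\left(-8,H \right)} \right)} - 42795 = \left(-2 + \sqrt{-13 + 12 \left(-8\right)}\right) - 42795 = \left(-2 + \sqrt{-13 - 96}\right) - 42795 = \left(-2 + \sqrt{-109}\right) - 42795 = \left(-2 + i \sqrt{109}\right) - 42795 = -42797 + i \sqrt{109}$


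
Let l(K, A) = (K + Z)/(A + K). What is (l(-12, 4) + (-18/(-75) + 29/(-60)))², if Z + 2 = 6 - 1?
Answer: 279841/360000 ≈ 0.77734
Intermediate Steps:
Z = 3 (Z = -2 + (6 - 1) = -2 + 5 = 3)
l(K, A) = (3 + K)/(A + K) (l(K, A) = (K + 3)/(A + K) = (3 + K)/(A + K))
(l(-12, 4) + (-18/(-75) + 29/(-60)))² = ((3 - 12)/(4 - 12) + (-18/(-75) + 29/(-60)))² = (-9/(-8) + (-18*(-1/75) + 29*(-1/60)))² = (-⅛*(-9) + (6/25 - 29/60))² = (9/8 - 73/300)² = (529/600)² = 279841/360000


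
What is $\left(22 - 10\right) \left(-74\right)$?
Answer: $-888$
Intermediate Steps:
$\left(22 - 10\right) \left(-74\right) = 12 \left(-74\right) = -888$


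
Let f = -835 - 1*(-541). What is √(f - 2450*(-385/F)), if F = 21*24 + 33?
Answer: 14*√2151759/537 ≈ 38.243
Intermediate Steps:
f = -294 (f = -835 + 541 = -294)
F = 537 (F = 504 + 33 = 537)
√(f - 2450*(-385/F)) = √(-294 - 2450/(537/(-385))) = √(-294 - 2450/(537*(-1/385))) = √(-294 - 2450/(-537/385)) = √(-294 - 2450*(-385/537)) = √(-294 + 943250/537) = √(785372/537) = 14*√2151759/537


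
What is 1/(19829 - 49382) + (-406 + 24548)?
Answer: 713468525/29553 ≈ 24142.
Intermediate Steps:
1/(19829 - 49382) + (-406 + 24548) = 1/(-29553) + 24142 = -1/29553 + 24142 = 713468525/29553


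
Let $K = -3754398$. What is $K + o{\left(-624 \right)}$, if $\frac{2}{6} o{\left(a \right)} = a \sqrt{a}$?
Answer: $-3754398 - 7488 i \sqrt{39} \approx -3.7544 \cdot 10^{6} - 46763.0 i$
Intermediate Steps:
$o{\left(a \right)} = 3 a^{\frac{3}{2}}$ ($o{\left(a \right)} = 3 a \sqrt{a} = 3 a^{\frac{3}{2}}$)
$K + o{\left(-624 \right)} = -3754398 + 3 \left(-624\right)^{\frac{3}{2}} = -3754398 + 3 \left(- 2496 i \sqrt{39}\right) = -3754398 - 7488 i \sqrt{39}$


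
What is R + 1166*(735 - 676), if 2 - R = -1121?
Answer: 69917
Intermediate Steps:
R = 1123 (R = 2 - 1*(-1121) = 2 + 1121 = 1123)
R + 1166*(735 - 676) = 1123 + 1166*(735 - 676) = 1123 + 1166*59 = 1123 + 68794 = 69917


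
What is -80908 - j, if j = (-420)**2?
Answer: -257308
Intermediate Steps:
j = 176400
-80908 - j = -80908 - 1*176400 = -80908 - 176400 = -257308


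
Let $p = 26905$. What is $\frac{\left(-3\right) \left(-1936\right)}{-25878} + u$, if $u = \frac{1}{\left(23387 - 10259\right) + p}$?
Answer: $- \frac{2039349}{9087491} \approx -0.22441$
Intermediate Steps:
$u = \frac{1}{40033}$ ($u = \frac{1}{\left(23387 - 10259\right) + 26905} = \frac{1}{13128 + 26905} = \frac{1}{40033} \approx 2.4979 \cdot 10^{-5}$)
$\frac{\left(-3\right) \left(-1936\right)}{-25878} + u = \frac{\left(-3\right) \left(-1936\right)}{-25878} + \frac{1}{40033} = 5808 \left(- \frac{1}{25878}\right) + \frac{1}{40033} = - \frac{968}{4313} + \frac{1}{40033} = - \frac{2039349}{9087491}$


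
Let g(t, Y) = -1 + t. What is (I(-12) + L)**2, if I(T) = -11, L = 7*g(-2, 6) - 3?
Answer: 1225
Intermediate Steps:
L = -24 (L = 7*(-1 - 2) - 3 = 7*(-3) - 3 = -21 - 3 = -24)
(I(-12) + L)**2 = (-11 - 24)**2 = (-35)**2 = 1225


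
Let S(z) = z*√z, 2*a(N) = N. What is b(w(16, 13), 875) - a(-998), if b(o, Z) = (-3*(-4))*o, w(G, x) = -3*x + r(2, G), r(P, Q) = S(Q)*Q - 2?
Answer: 12295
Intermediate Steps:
a(N) = N/2
S(z) = z^(3/2)
r(P, Q) = -2 + Q^(5/2) (r(P, Q) = Q^(3/2)*Q - 2 = Q^(5/2) - 2 = -2 + Q^(5/2))
w(G, x) = -2 + G^(5/2) - 3*x (w(G, x) = -3*x + (-2 + G^(5/2)) = -2 + G^(5/2) - 3*x)
b(o, Z) = 12*o
b(w(16, 13), 875) - a(-998) = 12*(-2 + 16^(5/2) - 3*13) - (-998)/2 = 12*(-2 + 1024 - 39) - 1*(-499) = 12*983 + 499 = 11796 + 499 = 12295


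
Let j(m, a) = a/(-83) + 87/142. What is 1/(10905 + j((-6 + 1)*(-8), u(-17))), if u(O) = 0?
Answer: 142/1548597 ≈ 9.1696e-5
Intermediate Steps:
j(m, a) = 87/142 - a/83 (j(m, a) = a*(-1/83) + 87*(1/142) = -a/83 + 87/142 = 87/142 - a/83)
1/(10905 + j((-6 + 1)*(-8), u(-17))) = 1/(10905 + (87/142 - 1/83*0)) = 1/(10905 + (87/142 + 0)) = 1/(10905 + 87/142) = 1/(1548597/142) = 142/1548597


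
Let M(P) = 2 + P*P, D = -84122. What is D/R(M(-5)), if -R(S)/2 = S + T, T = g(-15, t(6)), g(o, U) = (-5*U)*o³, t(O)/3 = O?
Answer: 42061/303777 ≈ 0.13846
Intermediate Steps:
t(O) = 3*O
M(P) = 2 + P²
g(o, U) = -5*U*o³
T = 303750 (T = -5*3*6*(-15)³ = -5*18*(-3375) = 303750)
R(S) = -607500 - 2*S (R(S) = -2*(S + 303750) = -2*(303750 + S) = -607500 - 2*S)
D/R(M(-5)) = -84122/(-607500 - 2*(2 + (-5)²)) = -84122/(-607500 - 2*(2 + 25)) = -84122/(-607500 - 2*27) = -84122/(-607500 - 54) = -84122/(-607554) = -84122*(-1/607554) = 42061/303777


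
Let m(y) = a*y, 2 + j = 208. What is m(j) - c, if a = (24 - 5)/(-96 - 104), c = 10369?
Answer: -1038857/100 ≈ -10389.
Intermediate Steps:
j = 206 (j = -2 + 208 = 206)
a = -19/200 (a = 19/(-200) = 19*(-1/200) = -19/200 ≈ -0.095000)
m(y) = -19*y/200
m(j) - c = -19/200*206 - 1*10369 = -1957/100 - 10369 = -1038857/100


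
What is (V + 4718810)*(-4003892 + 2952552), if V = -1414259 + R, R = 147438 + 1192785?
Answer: -4883236697160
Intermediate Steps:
R = 1340223
V = -74036 (V = -1414259 + 1340223 = -74036)
(V + 4718810)*(-4003892 + 2952552) = (-74036 + 4718810)*(-4003892 + 2952552) = 4644774*(-1051340) = -4883236697160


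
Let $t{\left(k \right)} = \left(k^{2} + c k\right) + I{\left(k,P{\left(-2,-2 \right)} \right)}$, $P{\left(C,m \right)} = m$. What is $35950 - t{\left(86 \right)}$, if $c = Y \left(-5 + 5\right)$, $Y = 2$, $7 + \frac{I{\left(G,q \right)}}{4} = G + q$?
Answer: $28246$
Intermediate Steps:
$I{\left(G,q \right)} = -28 + 4 G + 4 q$ ($I{\left(G,q \right)} = -28 + 4 \left(G + q\right) = -28 + \left(4 G + 4 q\right) = -28 + 4 G + 4 q$)
$c = 0$ ($c = 2 \left(-5 + 5\right) = 2 \cdot 0 = 0$)
$t{\left(k \right)} = -36 + k^{2} + 4 k$ ($t{\left(k \right)} = \left(k^{2} + 0 k\right) + \left(-28 + 4 k + 4 \left(-2\right)\right) = \left(k^{2} + 0\right) - \left(36 - 4 k\right) = k^{2} + \left(-36 + 4 k\right) = -36 + k^{2} + 4 k$)
$35950 - t{\left(86 \right)} = 35950 - \left(-36 + 86^{2} + 4 \cdot 86\right) = 35950 - \left(-36 + 7396 + 344\right) = 35950 - 7704 = 28246$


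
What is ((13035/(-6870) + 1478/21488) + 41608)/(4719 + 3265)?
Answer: 102366825571/19643641984 ≈ 5.2112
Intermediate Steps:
((13035/(-6870) + 1478/21488) + 41608)/(4719 + 3265) = ((13035*(-1/6870) + 1478*(1/21488)) + 41608)/7984 = ((-869/458 + 739/10744) + 41608)*(1/7984) = (-4499037/2460376 + 41608)*(1/7984) = (102366825571/2460376)*(1/7984) = 102366825571/19643641984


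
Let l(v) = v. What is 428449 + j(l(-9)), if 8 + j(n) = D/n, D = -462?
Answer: 1285477/3 ≈ 4.2849e+5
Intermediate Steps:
j(n) = -8 - 462/n
428449 + j(l(-9)) = 428449 + (-8 - 462/(-9)) = 428449 + (-8 - 462*(-⅑)) = 428449 + (-8 + 154/3) = 428449 + 130/3 = 1285477/3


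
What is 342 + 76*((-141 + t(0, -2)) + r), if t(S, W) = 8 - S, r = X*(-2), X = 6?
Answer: -10678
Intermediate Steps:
r = -12 (r = 6*(-2) = -12)
342 + 76*((-141 + t(0, -2)) + r) = 342 + 76*((-141 + (8 - 1*0)) - 12) = 342 + 76*((-141 + (8 + 0)) - 12) = 342 + 76*((-141 + 8) - 12) = 342 + 76*(-133 - 12) = 342 + 76*(-145) = 342 - 11020 = -10678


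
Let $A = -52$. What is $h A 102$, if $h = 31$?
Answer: $-164424$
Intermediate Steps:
$h A 102 = 31 \left(-52\right) 102 = \left(-1612\right) 102 = -164424$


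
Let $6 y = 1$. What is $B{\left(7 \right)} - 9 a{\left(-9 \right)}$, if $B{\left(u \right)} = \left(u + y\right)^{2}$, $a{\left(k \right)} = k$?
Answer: $\frac{4765}{36} \approx 132.36$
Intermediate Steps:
$y = \frac{1}{6}$ ($y = \frac{1}{6} \cdot 1 = \frac{1}{6} \approx 0.16667$)
$B{\left(u \right)} = \left(\frac{1}{6} + u\right)^{2}$ ($B{\left(u \right)} = \left(u + \frac{1}{6}\right)^{2} = \left(\frac{1}{6} + u\right)^{2}$)
$B{\left(7 \right)} - 9 a{\left(-9 \right)} = \frac{\left(1 + 6 \cdot 7\right)^{2}}{36} - -81 = \frac{\left(1 + 42\right)^{2}}{36} + 81 = \frac{43^{2}}{36} + 81 = \frac{1}{36} \cdot 1849 + 81 = \frac{1849}{36} + 81 = \frac{4765}{36}$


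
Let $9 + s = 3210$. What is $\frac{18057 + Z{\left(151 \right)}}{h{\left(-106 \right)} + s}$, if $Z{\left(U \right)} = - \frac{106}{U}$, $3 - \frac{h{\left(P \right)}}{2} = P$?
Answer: $\frac{2726501}{516269} \approx 5.2812$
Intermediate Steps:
$s = 3201$ ($s = -9 + 3210 = 3201$)
$h{\left(P \right)} = 6 - 2 P$
$\frac{18057 + Z{\left(151 \right)}}{h{\left(-106 \right)} + s} = \frac{18057 - \frac{106}{151}}{\left(6 - -212\right) + 3201} = \frac{18057 - \frac{106}{151}}{\left(6 + 212\right) + 3201} = \frac{18057 - \frac{106}{151}}{218 + 3201} = \frac{2726501}{151 \cdot 3419} = \frac{2726501}{151} \cdot \frac{1}{3419} = \frac{2726501}{516269}$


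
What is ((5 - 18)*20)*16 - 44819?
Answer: -48979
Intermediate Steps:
((5 - 18)*20)*16 - 44819 = -13*20*16 - 44819 = -260*16 - 44819 = -4160 - 44819 = -48979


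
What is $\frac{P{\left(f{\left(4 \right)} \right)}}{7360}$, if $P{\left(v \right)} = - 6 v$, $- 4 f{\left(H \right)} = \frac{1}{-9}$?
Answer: $- \frac{1}{44160} \approx -2.2645 \cdot 10^{-5}$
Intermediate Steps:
$f{\left(H \right)} = \frac{1}{36}$ ($f{\left(H \right)} = - \frac{1}{4 \left(-9\right)} = \left(- \frac{1}{4}\right) \left(- \frac{1}{9}\right) = \frac{1}{36}$)
$\frac{P{\left(f{\left(4 \right)} \right)}}{7360} = \frac{\left(-6\right) \frac{1}{36}}{7360} = \left(- \frac{1}{6}\right) \frac{1}{7360} = - \frac{1}{44160}$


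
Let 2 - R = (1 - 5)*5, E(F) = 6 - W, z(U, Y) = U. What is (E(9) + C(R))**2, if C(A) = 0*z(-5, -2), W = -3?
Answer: 81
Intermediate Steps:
E(F) = 9 (E(F) = 6 - 1*(-3) = 6 + 3 = 9)
R = 22 (R = 2 - (1 - 5)*5 = 2 - (-4)*5 = 2 - 1*(-20) = 2 + 20 = 22)
C(A) = 0 (C(A) = 0*(-5) = 0)
(E(9) + C(R))**2 = (9 + 0)**2 = 9**2 = 81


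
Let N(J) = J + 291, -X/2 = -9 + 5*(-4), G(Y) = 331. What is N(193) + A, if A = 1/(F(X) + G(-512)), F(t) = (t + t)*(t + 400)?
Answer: 25874157/53459 ≈ 484.00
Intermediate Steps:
X = 58 (X = -2*(-9 + 5*(-4)) = -2*(-9 - 20) = -2*(-29) = 58)
F(t) = 2*t*(400 + t) (F(t) = (2*t)*(400 + t) = 2*t*(400 + t))
N(J) = 291 + J
A = 1/53459 (A = 1/(2*58*(400 + 58) + 331) = 1/(2*58*458 + 331) = 1/(53128 + 331) = 1/53459 ≈ 1.8706e-5)
N(193) + A = (291 + 193) + 1/53459 = 484 + 1/53459 = 25874157/53459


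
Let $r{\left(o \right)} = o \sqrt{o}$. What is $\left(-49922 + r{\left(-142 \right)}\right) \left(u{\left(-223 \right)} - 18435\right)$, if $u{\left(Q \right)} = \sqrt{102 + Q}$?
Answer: $920312070 - 549142 i + \sqrt{142} \left(1562 + 2617770 i\right) \approx 9.2033 \cdot 10^{8} + 3.0645 \cdot 10^{7} i$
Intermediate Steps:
$r{\left(o \right)} = o^{\frac{3}{2}}$
$\left(-49922 + r{\left(-142 \right)}\right) \left(u{\left(-223 \right)} - 18435\right) = \left(-49922 + \left(-142\right)^{\frac{3}{2}}\right) \left(\sqrt{102 - 223} - 18435\right) = \left(-49922 - 142 i \sqrt{142}\right) \left(\sqrt{-121} - 18435\right) = \left(-49922 - 142 i \sqrt{142}\right) \left(11 i - 18435\right) = \left(-49922 - 142 i \sqrt{142}\right) \left(-18435 + 11 i\right)$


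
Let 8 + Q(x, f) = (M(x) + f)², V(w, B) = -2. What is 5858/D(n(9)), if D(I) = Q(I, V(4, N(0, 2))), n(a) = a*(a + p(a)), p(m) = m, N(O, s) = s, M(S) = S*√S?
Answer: 3113178449/2259423537266 + 2135241*√2/1129711768633 ≈ 0.0013805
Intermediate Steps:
M(S) = S^(3/2)
Q(x, f) = -8 + (f + x^(3/2))² (Q(x, f) = -8 + (x^(3/2) + f)² = -8 + (f + x^(3/2))²)
n(a) = 2*a² (n(a) = a*(a + a) = a*(2*a) = 2*a²)
D(I) = -8 + (-2 + I^(3/2))²
5858/D(n(9)) = 5858/(-8 + (-2 + (2*9²)^(3/2))²) = 5858/(-8 + (-2 + (2*81)^(3/2))²) = 5858/(-8 + (-2 + 162^(3/2))²) = 5858/(-8 + (-2 + 1458*√2)²)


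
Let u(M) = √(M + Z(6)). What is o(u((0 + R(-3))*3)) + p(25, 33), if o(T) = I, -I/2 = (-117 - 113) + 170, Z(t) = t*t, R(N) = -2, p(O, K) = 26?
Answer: 146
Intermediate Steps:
Z(t) = t²
u(M) = √(36 + M) (u(M) = √(M + 6²) = √(M + 36) = √(36 + M))
I = 120 (I = -2*((-117 - 113) + 170) = -2*(-230 + 170) = -2*(-60) = 120)
o(T) = 120
o(u((0 + R(-3))*3)) + p(25, 33) = 120 + 26 = 146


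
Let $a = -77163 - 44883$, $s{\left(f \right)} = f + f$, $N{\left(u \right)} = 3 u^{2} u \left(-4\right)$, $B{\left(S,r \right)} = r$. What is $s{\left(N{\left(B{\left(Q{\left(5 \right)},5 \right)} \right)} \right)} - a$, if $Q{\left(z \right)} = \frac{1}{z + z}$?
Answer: $119046$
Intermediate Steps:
$Q{\left(z \right)} = \frac{1}{2 z}$
$N{\left(u \right)} = - 12 u^{3}$ ($N{\left(u \right)} = 3 u^{3} \left(-4\right) = - 12 u^{3}$)
$s{\left(f \right)} = 2 f$
$a = -122046$ ($a = -77163 - 44883 = -122046$)
$s{\left(N{\left(B{\left(Q{\left(5 \right)},5 \right)} \right)} \right)} - a = 2 \left(- 12 \cdot 5^{3}\right) - -122046 = 2 \left(\left(-12\right) 125\right) + 122046 = 2 \left(-1500\right) + 122046 = -3000 + 122046 = 119046$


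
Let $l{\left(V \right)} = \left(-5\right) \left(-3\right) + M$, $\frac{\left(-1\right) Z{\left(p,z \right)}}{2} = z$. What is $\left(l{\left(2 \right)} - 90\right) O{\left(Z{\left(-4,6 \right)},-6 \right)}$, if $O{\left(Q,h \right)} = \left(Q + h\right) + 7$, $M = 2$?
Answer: $803$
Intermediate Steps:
$Z{\left(p,z \right)} = - 2 z$
$l{\left(V \right)} = 17$ ($l{\left(V \right)} = \left(-5\right) \left(-3\right) + 2 = 15 + 2 = 17$)
$O{\left(Q,h \right)} = 7 + Q + h$
$\left(l{\left(2 \right)} - 90\right) O{\left(Z{\left(-4,6 \right)},-6 \right)} = \left(17 - 90\right) \left(7 - 12 - 6\right) = - 73 \left(7 - 12 - 6\right) = \left(-73\right) \left(-11\right) = 803$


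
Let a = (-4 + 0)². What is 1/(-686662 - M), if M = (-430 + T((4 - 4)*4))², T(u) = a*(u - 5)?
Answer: -1/946762 ≈ -1.0562e-6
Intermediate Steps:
a = 16 (a = (-4)² = 16)
T(u) = -80 + 16*u (T(u) = 16*(u - 5) = 16*(-5 + u) = -80 + 16*u)
M = 260100 (M = (-430 + (-80 + 16*((4 - 4)*4)))² = (-430 + (-80 + 16*(0*4)))² = (-430 + (-80 + 16*0))² = (-430 + (-80 + 0))² = (-430 - 80)² = (-510)² = 260100)
1/(-686662 - M) = 1/(-686662 - 1*260100) = 1/(-686662 - 260100) = 1/(-946762) = -1/946762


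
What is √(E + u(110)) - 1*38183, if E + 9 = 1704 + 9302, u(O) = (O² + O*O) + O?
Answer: -38183 + 3*√3923 ≈ -37995.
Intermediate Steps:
u(O) = O + 2*O² (u(O) = (O² + O²) + O = 2*O² + O = O + 2*O²)
E = 10997 (E = -9 + (1704 + 9302) = -9 + 11006 = 10997)
√(E + u(110)) - 1*38183 = √(10997 + 110*(1 + 2*110)) - 1*38183 = √(10997 + 110*(1 + 220)) - 38183 = √(10997 + 110*221) - 38183 = √(10997 + 24310) - 38183 = √35307 - 38183 = 3*√3923 - 38183 = -38183 + 3*√3923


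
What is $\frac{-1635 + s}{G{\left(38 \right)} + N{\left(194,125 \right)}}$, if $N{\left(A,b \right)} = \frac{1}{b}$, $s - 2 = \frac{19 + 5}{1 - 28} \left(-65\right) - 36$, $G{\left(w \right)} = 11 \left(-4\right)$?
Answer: $\frac{1812625}{49491} \approx 36.625$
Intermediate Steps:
$G{\left(w \right)} = -44$
$s = \frac{214}{9}$ ($s = 2 - \left(36 - \frac{19 + 5}{1 - 28} \left(-65\right)\right) = 2 - \left(36 - \frac{24}{-27} \left(-65\right)\right) = 2 - \left(36 - 24 \left(- \frac{1}{27}\right) \left(-65\right)\right) = 2 - - \frac{196}{9} = 2 + \left(\frac{520}{9} - 36\right) = 2 + \frac{196}{9} = \frac{214}{9} \approx 23.778$)
$\frac{-1635 + s}{G{\left(38 \right)} + N{\left(194,125 \right)}} = \frac{-1635 + \frac{214}{9}}{-44 + \frac{1}{125}} = - \frac{14501}{9 \left(-44 + \frac{1}{125}\right)} = - \frac{14501}{9 \left(- \frac{5499}{125}\right)} = \left(- \frac{14501}{9}\right) \left(- \frac{125}{5499}\right) = \frac{1812625}{49491}$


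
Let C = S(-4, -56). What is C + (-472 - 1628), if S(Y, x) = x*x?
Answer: 1036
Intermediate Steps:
S(Y, x) = x²
C = 3136 (C = (-56)² = 3136)
C + (-472 - 1628) = 3136 + (-472 - 1628) = 3136 - 2100 = 1036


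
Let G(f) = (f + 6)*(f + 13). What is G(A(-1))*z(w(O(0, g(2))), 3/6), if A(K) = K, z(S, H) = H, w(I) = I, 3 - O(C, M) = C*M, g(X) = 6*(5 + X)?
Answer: 30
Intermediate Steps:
g(X) = 30 + 6*X
O(C, M) = 3 - C*M
G(f) = (6 + f)*(13 + f)
G(A(-1))*z(w(O(0, g(2))), 3/6) = (78 + (-1)² + 19*(-1))*(3/6) = (78 + 1 - 19)*(3*(⅙)) = 60*(½) = 30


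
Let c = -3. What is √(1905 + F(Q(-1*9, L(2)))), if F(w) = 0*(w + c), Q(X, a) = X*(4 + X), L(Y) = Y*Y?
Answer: √1905 ≈ 43.646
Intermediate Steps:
L(Y) = Y²
F(w) = 0 (F(w) = 0*(w - 3) = 0*(-3 + w) = 0)
√(1905 + F(Q(-1*9, L(2)))) = √(1905 + 0) = √1905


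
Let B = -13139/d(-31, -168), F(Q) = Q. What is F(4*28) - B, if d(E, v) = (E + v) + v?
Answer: 27965/367 ≈ 76.199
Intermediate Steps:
d(E, v) = E + 2*v
B = 13139/367 (B = -13139/(-31 + 2*(-168)) = -13139/(-31 - 336) = -13139/(-367) = -13139*(-1/367) = 13139/367 ≈ 35.801)
F(4*28) - B = 4*28 - 1*13139/367 = 112 - 13139/367 = 27965/367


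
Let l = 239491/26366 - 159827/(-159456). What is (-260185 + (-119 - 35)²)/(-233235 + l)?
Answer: 497083482590112/490264062731491 ≈ 1.0139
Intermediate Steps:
l = 21201137789/2102108448 (l = 239491*(1/26366) - 159827*(-1/159456) = 239491/26366 + 159827/159456 = 21201137789/2102108448 ≈ 10.086)
(-260185 + (-119 - 35)²)/(-233235 + l) = (-260185 + (-119 - 35)²)/(-233235 + 21201137789/2102108448) = (-260185 + (-154)²)/(-490264062731491/2102108448) = (-260185 + 23716)*(-2102108448/490264062731491) = -236469*(-2102108448/490264062731491) = 497083482590112/490264062731491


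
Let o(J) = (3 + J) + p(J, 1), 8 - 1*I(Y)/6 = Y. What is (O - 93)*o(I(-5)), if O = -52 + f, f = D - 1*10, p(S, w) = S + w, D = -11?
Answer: -26560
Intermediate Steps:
I(Y) = 48 - 6*Y
f = -21 (f = -11 - 1*10 = -11 - 10 = -21)
O = -73 (O = -52 - 21 = -73)
o(J) = 4 + 2*J (o(J) = (3 + J) + (J + 1) = (3 + J) + (1 + J) = 4 + 2*J)
(O - 93)*o(I(-5)) = (-73 - 93)*(4 + 2*(48 - 6*(-5))) = -166*(4 + 2*(48 + 30)) = -166*(4 + 2*78) = -166*(4 + 156) = -166*160 = -26560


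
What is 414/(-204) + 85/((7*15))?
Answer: -871/714 ≈ -1.2199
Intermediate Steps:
414/(-204) + 85/((7*15)) = 414*(-1/204) + 85/105 = -69/34 + 85*(1/105) = -69/34 + 17/21 = -871/714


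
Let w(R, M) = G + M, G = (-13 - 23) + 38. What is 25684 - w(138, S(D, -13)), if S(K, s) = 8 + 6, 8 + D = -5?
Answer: 25668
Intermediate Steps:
D = -13 (D = -8 - 5 = -13)
G = 2 (G = -36 + 38 = 2)
S(K, s) = 14
w(R, M) = 2 + M
25684 - w(138, S(D, -13)) = 25684 - (2 + 14) = 25684 - 1*16 = 25684 - 16 = 25668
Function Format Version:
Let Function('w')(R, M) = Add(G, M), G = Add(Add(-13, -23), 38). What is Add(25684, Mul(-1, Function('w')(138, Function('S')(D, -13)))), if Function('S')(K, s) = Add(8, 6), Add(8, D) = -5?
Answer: 25668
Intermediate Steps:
D = -13 (D = Add(-8, -5) = -13)
G = 2 (G = Add(-36, 38) = 2)
Function('S')(K, s) = 14
Function('w')(R, M) = Add(2, M)
Add(25684, Mul(-1, Function('w')(138, Function('S')(D, -13)))) = Add(25684, Mul(-1, Add(2, 14))) = Add(25684, Mul(-1, 16)) = Add(25684, -16) = 25668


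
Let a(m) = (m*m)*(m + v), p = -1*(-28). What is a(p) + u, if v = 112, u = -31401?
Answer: 78359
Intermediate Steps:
p = 28
a(m) = m²*(112 + m) (a(m) = (m*m)*(m + 112) = m²*(112 + m))
a(p) + u = 28²*(112 + 28) - 31401 = 784*140 - 31401 = 109760 - 31401 = 78359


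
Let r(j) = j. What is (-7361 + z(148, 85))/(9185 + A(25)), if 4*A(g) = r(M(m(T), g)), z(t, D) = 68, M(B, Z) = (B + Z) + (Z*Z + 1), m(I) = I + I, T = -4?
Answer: -572/733 ≈ -0.78035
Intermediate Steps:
m(I) = 2*I
M(B, Z) = 1 + B + Z + Z**2 (M(B, Z) = (B + Z) + (Z**2 + 1) = (B + Z) + (1 + Z**2) = 1 + B + Z + Z**2)
A(g) = -7/4 + g/4 + g**2/4 (A(g) = (1 + 2*(-4) + g + g**2)/4 = (1 - 8 + g + g**2)/4 = (-7 + g + g**2)/4 = -7/4 + g/4 + g**2/4)
(-7361 + z(148, 85))/(9185 + A(25)) = (-7361 + 68)/(9185 + (-7/4 + (1/4)*25 + (1/4)*25**2)) = -7293/(9185 + (-7/4 + 25/4 + (1/4)*625)) = -7293/(9185 + (-7/4 + 25/4 + 625/4)) = -7293/(9185 + 643/4) = -7293/37383/4 = -7293*4/37383 = -572/733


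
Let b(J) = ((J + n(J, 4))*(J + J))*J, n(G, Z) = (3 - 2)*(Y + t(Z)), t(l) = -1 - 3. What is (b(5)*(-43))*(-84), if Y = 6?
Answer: 1264200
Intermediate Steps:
t(l) = -4
n(G, Z) = 2 (n(G, Z) = (3 - 2)*(6 - 4) = 1*2 = 2)
b(J) = 2*J²*(2 + J) (b(J) = ((J + 2)*(J + J))*J = ((2 + J)*(2*J))*J = (2*J*(2 + J))*J = 2*J²*(2 + J))
(b(5)*(-43))*(-84) = ((2*5²*(2 + 5))*(-43))*(-84) = ((2*25*7)*(-43))*(-84) = (350*(-43))*(-84) = -15050*(-84) = 1264200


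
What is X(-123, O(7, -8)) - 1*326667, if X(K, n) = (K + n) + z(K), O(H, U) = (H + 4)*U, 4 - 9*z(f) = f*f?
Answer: -2957027/9 ≈ -3.2856e+5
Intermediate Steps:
z(f) = 4/9 - f**2/9 (z(f) = 4/9 - f*f/9 = 4/9 - f**2/9)
O(H, U) = U*(4 + H) (O(H, U) = (4 + H)*U = U*(4 + H))
X(K, n) = 4/9 + K + n - K**2/9 (X(K, n) = (K + n) + (4/9 - K**2/9) = 4/9 + K + n - K**2/9)
X(-123, O(7, -8)) - 1*326667 = (4/9 - 123 - 8*(4 + 7) - 1/9*(-123)**2) - 1*326667 = (4/9 - 123 - 8*11 - 1/9*15129) - 326667 = (4/9 - 123 - 88 - 1681) - 326667 = -17024/9 - 326667 = -2957027/9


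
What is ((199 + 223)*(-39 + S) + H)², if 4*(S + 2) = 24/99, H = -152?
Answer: 330783719044/1089 ≈ 3.0375e+8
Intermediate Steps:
S = -64/33 (S = -2 + (24/99)/4 = -2 + (24*(1/99))/4 = -2 + (¼)*(8/33) = -2 + 2/33 = -64/33 ≈ -1.9394)
((199 + 223)*(-39 + S) + H)² = ((199 + 223)*(-39 - 64/33) - 152)² = (422*(-1351/33) - 152)² = (-570122/33 - 152)² = (-575138/33)² = 330783719044/1089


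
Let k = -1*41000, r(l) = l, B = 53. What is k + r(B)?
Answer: -40947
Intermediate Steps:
k = -41000
k + r(B) = -41000 + 53 = -40947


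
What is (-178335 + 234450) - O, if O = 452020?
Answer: -395905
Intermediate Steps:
(-178335 + 234450) - O = (-178335 + 234450) - 1*452020 = 56115 - 452020 = -395905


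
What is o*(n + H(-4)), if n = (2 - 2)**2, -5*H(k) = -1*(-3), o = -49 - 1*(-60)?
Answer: -33/5 ≈ -6.6000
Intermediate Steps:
o = 11 (o = -49 + 60 = 11)
H(k) = -3/5 (H(k) = -(-1)*(-3)/5 = -1/5*3 = -3/5)
n = 0 (n = 0**2 = 0)
o*(n + H(-4)) = 11*(0 - 3/5) = 11*(-3/5) = -33/5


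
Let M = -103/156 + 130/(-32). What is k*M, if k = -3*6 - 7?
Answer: 73675/624 ≈ 118.07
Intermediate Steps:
M = -2947/624 (M = -103*1/156 + 130*(-1/32) = -103/156 - 65/16 = -2947/624 ≈ -4.7228)
k = -25 (k = -18 - 7 = -25)
k*M = -25*(-2947/624) = 73675/624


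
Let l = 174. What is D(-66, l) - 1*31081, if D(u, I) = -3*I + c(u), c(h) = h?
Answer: -31669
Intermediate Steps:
D(u, I) = u - 3*I (D(u, I) = -3*I + u = u - 3*I)
D(-66, l) - 1*31081 = (-66 - 3*174) - 1*31081 = (-66 - 522) - 31081 = -588 - 31081 = -31669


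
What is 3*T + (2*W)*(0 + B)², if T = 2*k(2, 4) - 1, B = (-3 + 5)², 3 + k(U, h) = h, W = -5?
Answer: -157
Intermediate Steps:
k(U, h) = -3 + h
B = 4 (B = 2² = 4)
T = 1 (T = 2*(-3 + 4) - 1 = 2*1 - 1 = 2 - 1 = 1)
3*T + (2*W)*(0 + B)² = 3*1 + (2*(-5))*(0 + 4)² = 3 - 10*4² = 3 - 10*16 = 3 - 160 = -157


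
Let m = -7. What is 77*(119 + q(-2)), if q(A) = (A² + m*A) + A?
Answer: 10395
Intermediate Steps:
q(A) = A² - 6*A (q(A) = (A² - 7*A) + A = A² - 6*A)
77*(119 + q(-2)) = 77*(119 - 2*(-6 - 2)) = 77*(119 - 2*(-8)) = 77*(119 + 16) = 77*135 = 10395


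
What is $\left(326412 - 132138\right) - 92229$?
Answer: $102045$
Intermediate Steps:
$\left(326412 - 132138\right) - 92229 = 194274 - 92229 = 102045$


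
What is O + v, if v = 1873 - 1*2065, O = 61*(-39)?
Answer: -2571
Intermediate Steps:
O = -2379
v = -192 (v = 1873 - 2065 = -192)
O + v = -2379 - 192 = -2571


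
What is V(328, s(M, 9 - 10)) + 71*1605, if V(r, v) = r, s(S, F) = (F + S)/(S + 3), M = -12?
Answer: 114283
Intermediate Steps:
s(S, F) = (F + S)/(3 + S)
V(328, s(M, 9 - 10)) + 71*1605 = 328 + 71*1605 = 328 + 113955 = 114283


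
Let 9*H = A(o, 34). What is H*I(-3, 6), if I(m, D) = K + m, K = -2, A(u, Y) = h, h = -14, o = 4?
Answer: 70/9 ≈ 7.7778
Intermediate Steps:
A(u, Y) = -14
H = -14/9 (H = (⅑)*(-14) = -14/9 ≈ -1.5556)
I(m, D) = -2 + m
H*I(-3, 6) = -14*(-2 - 3)/9 = -14/9*(-5) = 70/9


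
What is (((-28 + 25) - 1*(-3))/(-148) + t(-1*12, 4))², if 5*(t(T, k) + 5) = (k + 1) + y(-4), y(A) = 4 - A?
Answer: 144/25 ≈ 5.7600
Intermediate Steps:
t(T, k) = -16/5 + k/5 (t(T, k) = -5 + ((k + 1) + (4 - 1*(-4)))/5 = -5 + ((1 + k) + (4 + 4))/5 = -5 + ((1 + k) + 8)/5 = -5 + (9 + k)/5 = -5 + (9/5 + k/5) = -16/5 + k/5)
(((-28 + 25) - 1*(-3))/(-148) + t(-1*12, 4))² = (((-28 + 25) - 1*(-3))/(-148) + (-16/5 + (⅕)*4))² = ((-3 + 3)*(-1/148) + (-16/5 + ⅘))² = (0*(-1/148) - 12/5)² = (0 - 12/5)² = (-12/5)² = 144/25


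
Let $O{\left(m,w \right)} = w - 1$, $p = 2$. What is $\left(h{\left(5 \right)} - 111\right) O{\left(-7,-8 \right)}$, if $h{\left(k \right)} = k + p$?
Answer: $936$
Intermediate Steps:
$O{\left(m,w \right)} = -1 + w$ ($O{\left(m,w \right)} = w - 1 = -1 + w$)
$h{\left(k \right)} = 2 + k$ ($h{\left(k \right)} = k + 2 = 2 + k$)
$\left(h{\left(5 \right)} - 111\right) O{\left(-7,-8 \right)} = \left(\left(2 + 5\right) - 111\right) \left(-1 - 8\right) = \left(7 - 111\right) \left(-9\right) = \left(-104\right) \left(-9\right) = 936$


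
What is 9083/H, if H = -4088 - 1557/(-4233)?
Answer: -12816113/5767649 ≈ -2.2221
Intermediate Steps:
H = -5767649/1411 (H = -4088 - 1557*(-1)/4233 = -4088 - 1*(-519/1411) = -4088 + 519/1411 = -5767649/1411 ≈ -4087.6)
9083/H = 9083/(-5767649/1411) = 9083*(-1411/5767649) = -12816113/5767649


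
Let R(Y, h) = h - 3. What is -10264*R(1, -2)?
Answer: 51320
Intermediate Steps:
R(Y, h) = -3 + h
-10264*R(1, -2) = -10264*(-3 - 2) = -10264*(-5) = 51320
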